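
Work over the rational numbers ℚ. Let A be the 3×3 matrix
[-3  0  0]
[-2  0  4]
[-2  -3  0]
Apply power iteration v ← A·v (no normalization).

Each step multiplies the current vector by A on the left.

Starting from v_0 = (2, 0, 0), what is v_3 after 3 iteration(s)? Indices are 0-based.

v_0 = (2, 0, 0).
v_1 = A·v_0 = (-6, -4, -4).
v_2 = A·v_1 = (18, -4, 24).
v_3 = A·v_2 = (-54, 60, -24).

v_3 = (-54, 60, -24)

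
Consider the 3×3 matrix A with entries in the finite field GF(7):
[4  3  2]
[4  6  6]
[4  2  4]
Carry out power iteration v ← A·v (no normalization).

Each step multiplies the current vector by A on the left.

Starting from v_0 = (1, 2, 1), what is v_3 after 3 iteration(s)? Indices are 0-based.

v_0 = (1, 2, 1).
v_1 = A·v_0 = (5, 1, 5).
v_2 = A·v_1 = (5, 0, 0).
v_3 = A·v_2 = (6, 6, 6).

v_3 = (6, 6, 6)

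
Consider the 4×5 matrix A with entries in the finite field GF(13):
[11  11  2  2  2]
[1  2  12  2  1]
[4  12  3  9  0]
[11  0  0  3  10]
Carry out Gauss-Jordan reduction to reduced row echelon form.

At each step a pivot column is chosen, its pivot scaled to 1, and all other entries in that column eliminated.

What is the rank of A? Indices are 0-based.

rank = 4

step 1: normalize row 0 (÷11) = (1, 1, 12, 12, 12)
  row 1: subtract 1×row0 = (0, 1, 0, 3, 2)
  row 2: subtract 4×row0 = (0, 8, 7, 0, 4)
  row 3: subtract 11×row0 = (0, 2, 11, 1, 8)
step 2: normalize row 1 (÷1) = (0, 1, 0, 3, 2)
  row 0: subtract 1×row1 = (1, 0, 12, 9, 10)
  row 2: subtract 8×row1 = (0, 0, 7, 2, 1)
  row 3: subtract 2×row1 = (0, 0, 11, 8, 4)
step 3: normalize row 2 (÷7) = (0, 0, 1, 4, 2)
  row 0: subtract 12×row2 = (1, 0, 0, 0, 12)
  row 3: subtract 11×row2 = (0, 0, 0, 3, 8)
step 4: normalize row 3 (÷3) = (0, 0, 0, 1, 7)
  row 1: subtract 3×row3 = (0, 1, 0, 0, 7)
  row 2: subtract 4×row3 = (0, 0, 1, 0, 0)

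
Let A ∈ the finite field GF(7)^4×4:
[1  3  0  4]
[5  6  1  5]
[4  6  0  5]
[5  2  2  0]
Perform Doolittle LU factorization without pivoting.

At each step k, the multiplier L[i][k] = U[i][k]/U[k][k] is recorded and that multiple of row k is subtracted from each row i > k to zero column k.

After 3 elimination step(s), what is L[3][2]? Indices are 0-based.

[col 0] pivot 1
  R1 -= 5*R0 → (0, 5, 1, 6)  (L[1][0] := 5)
  R2 -= 4*R0 → (0, 1, 0, 3)  (L[2][0] := 4)
  R3 -= 5*R0 → (0, 1, 2, 1)  (L[3][0] := 5)
[col 1] pivot 5
  R2 -= 3*R1 → (0, 0, 4, 6)  (L[2][1] := 3)
  R3 -= 3*R1 → (0, 0, 6, 4)  (L[3][1] := 3)
[col 2] pivot 4
  R3 -= 5*R2 → (0, 0, 0, 2)  (L[3][2] := 5)

L[3][2] = 5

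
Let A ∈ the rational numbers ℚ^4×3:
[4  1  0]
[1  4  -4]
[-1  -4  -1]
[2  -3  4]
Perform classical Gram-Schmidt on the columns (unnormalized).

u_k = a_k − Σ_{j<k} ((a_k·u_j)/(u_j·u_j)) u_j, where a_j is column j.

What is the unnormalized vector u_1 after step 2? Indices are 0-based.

u_1 = (-1/11, 41/11, -41/11, -39/11)

Step 1: u_0 = a_0 = (4, 1, -1, 2).
Step 2: u_1 = a_1 − (3/11)·u_0 = (-1/11, 41/11, -41/11, -39/11).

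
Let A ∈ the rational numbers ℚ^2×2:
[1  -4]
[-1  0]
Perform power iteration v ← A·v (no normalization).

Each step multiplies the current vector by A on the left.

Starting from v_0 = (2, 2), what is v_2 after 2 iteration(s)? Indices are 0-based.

v_0 = (2, 2).
v_1 = A·v_0 = (-6, -2).
v_2 = A·v_1 = (2, 6).

v_2 = (2, 6)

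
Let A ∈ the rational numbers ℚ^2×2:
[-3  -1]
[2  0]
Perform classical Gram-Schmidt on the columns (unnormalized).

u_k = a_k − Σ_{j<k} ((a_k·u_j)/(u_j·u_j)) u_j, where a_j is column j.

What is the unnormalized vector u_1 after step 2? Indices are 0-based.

u_1 = (-4/13, -6/13)

Step 1: u_0 = a_0 = (-3, 2).
Step 2: u_1 = a_1 − (3/13)·u_0 = (-4/13, -6/13).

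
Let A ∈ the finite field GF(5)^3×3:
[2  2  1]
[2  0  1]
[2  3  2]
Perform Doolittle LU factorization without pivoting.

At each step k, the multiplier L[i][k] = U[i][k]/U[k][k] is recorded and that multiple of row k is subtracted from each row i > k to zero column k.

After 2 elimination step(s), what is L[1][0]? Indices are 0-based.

L[1][0] = 1

k=0: U[0][0]=2
  eliminate (1,0): mult=1, new row 1: (0, 3, 0); set L[1][0]=1
  eliminate (2,0): mult=1, new row 2: (0, 1, 1); set L[2][0]=1
k=1: U[1][1]=3
  eliminate (2,1): mult=2, new row 2: (0, 0, 1); set L[2][1]=2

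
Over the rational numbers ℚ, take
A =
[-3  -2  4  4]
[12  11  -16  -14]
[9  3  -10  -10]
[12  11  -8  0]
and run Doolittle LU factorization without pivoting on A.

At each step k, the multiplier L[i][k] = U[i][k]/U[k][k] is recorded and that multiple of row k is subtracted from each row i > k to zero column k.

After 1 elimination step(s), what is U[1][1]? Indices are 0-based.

Step 1: pivot at (0,0) is -3.
  row1 ← row1 − (-4)·row0  ⇒  L[1][0]=-4, U row1=(0, 3, 0, 2)
  row2 ← row2 − (-3)·row0  ⇒  L[2][0]=-3, U row2=(0, -3, 2, 2)
  row3 ← row3 − (-4)·row0  ⇒  L[3][0]=-4, U row3=(0, 3, 8, 16)

U[1][1] = 3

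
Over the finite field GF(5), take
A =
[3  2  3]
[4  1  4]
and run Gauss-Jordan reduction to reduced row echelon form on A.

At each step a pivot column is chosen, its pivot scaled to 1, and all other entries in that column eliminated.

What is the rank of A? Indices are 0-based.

rank = 1

step 1: normalize row 0 (÷3) = (1, 4, 1)
  row 1: subtract 4×row0 = (0, 0, 0)
skip col 1 (zero from row 1)
skip col 2 (zero from row 1)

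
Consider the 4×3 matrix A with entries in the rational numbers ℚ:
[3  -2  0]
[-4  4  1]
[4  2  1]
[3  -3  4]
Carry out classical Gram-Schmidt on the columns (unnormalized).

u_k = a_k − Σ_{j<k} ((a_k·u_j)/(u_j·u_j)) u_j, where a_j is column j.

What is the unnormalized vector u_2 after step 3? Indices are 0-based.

u_2 = (-822/1121, 2249/1121, 137/1121, 3638/1121)

Step 1: u_0 = a_0 = (3, -4, 4, 3).
Step 2: u_1 = a_1 − (-23/50)·u_0 = (-31/50, 54/25, 96/25, -81/50).
Step 3: u_2 = a_2 − (6/25)·u_0 − (-24/1121)·u_1 = (-822/1121, 2249/1121, 137/1121, 3638/1121).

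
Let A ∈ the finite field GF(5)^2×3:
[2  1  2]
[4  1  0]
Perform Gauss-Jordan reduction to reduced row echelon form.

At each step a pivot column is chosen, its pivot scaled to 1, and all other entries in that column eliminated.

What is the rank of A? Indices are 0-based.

rank = 2

step 1: normalize row 0 (÷2) = (1, 3, 1)
  row 1: subtract 4×row0 = (0, 4, 1)
step 2: normalize row 1 (÷4) = (0, 1, 4)
  row 0: subtract 3×row1 = (1, 0, 4)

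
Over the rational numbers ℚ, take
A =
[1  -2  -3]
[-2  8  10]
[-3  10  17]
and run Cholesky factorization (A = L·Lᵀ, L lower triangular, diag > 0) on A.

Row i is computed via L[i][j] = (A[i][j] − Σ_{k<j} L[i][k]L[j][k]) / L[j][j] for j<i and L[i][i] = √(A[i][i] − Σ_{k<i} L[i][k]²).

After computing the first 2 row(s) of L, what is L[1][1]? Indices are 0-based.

Step 1: L[0][0] = √(1) = 1.
  L[1][0] = (-2) / L[0][0] = -2.
Step 2: L[1][1] = √(4) = 2.

L[1][1] = 2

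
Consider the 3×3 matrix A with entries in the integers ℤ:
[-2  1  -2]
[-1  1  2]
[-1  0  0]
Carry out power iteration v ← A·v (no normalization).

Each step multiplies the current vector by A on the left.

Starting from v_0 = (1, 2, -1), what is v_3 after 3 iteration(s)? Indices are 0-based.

v_3 = (5, -6, 3)

v_0 = (1, 2, -1).
v_1 = A·v_0 = (2, -1, -1).
v_2 = A·v_1 = (-3, -5, -2).
v_3 = A·v_2 = (5, -6, 3).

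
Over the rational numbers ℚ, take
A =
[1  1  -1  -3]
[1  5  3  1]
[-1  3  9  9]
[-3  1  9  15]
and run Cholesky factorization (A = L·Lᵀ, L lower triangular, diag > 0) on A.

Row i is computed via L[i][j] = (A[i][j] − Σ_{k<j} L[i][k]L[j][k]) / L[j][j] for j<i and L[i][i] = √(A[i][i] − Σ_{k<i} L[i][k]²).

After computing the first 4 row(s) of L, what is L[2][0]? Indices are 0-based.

L[2][0] = -1

Step 1: L[0][0] = √(1) = 1.
  L[1][0] = (1) / L[0][0] = 1.
Step 2: L[1][1] = √(4) = 2.
  L[2][0] = (-1) / L[0][0] = -1.
  L[2][1] = (4) / L[1][1] = 2.
Step 3: L[2][2] = √(4) = 2.
  L[3][0] = (-3) / L[0][0] = -3.
  L[3][1] = (4) / L[1][1] = 2.
  L[3][2] = (2) / L[2][2] = 1.
Step 4: L[3][3] = √(1) = 1.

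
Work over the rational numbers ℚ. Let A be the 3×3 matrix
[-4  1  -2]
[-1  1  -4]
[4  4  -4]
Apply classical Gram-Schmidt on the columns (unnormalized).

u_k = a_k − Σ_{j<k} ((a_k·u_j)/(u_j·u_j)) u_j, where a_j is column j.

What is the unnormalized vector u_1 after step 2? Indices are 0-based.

Step 1: u_0 = a_0 = (-4, -1, 4).
Step 2: u_1 = a_1 − (1/3)·u_0 = (7/3, 4/3, 8/3).

u_1 = (7/3, 4/3, 8/3)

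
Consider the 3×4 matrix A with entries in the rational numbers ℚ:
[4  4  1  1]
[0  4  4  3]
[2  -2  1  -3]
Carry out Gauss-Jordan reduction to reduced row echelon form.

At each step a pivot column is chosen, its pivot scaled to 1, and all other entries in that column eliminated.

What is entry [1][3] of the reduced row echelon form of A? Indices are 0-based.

M[1][3] = 31/36

pivot(0,0)=4: scale R0 → (1, 1, 1/4, 1/4)
  clear (2,0): R2 −= (2)R0 → (0, -4, 1/2, -7/2)
pivot(1,1)=4: scale R1 → (0, 1, 1, 3/4)
  clear (0,1): R0 −= (1)R1 → (1, 0, -3/4, -1/2)
  clear (2,1): R2 −= (-4)R1 → (0, 0, 9/2, -1/2)
pivot(2,2)=9/2: scale R2 → (0, 0, 1, -1/9)
  clear (0,2): R0 −= (-3/4)R2 → (1, 0, 0, -7/12)
  clear (1,2): R1 −= (1)R2 → (0, 1, 0, 31/36)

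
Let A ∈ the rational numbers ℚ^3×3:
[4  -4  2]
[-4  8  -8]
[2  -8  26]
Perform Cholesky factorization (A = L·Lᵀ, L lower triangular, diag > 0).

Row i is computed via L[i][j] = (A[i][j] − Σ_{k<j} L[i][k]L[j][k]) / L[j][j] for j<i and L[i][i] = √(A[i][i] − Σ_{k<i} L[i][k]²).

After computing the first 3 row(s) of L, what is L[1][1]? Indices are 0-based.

Step 1: L[0][0] = √(4) = 2.
  L[1][0] = (-4) / L[0][0] = -2.
Step 2: L[1][1] = √(4) = 2.
  L[2][0] = (2) / L[0][0] = 1.
  L[2][1] = (-6) / L[1][1] = -3.
Step 3: L[2][2] = √(16) = 4.

L[1][1] = 2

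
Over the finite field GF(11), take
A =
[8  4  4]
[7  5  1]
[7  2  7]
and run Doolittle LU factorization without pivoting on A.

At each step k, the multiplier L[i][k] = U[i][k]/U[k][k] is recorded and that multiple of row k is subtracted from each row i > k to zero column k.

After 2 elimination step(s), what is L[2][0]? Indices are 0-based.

Step 1: pivot at (0,0) is 8.
  row1 ← row1 − (5)·row0  ⇒  L[1][0]=5, U row1=(0, 7, 3)
  row2 ← row2 − (5)·row0  ⇒  L[2][0]=5, U row2=(0, 4, 9)
Step 2: pivot at (1,1) is 7.
  row2 ← row2 − (10)·row1  ⇒  L[2][1]=10, U row2=(0, 0, 1)

L[2][0] = 5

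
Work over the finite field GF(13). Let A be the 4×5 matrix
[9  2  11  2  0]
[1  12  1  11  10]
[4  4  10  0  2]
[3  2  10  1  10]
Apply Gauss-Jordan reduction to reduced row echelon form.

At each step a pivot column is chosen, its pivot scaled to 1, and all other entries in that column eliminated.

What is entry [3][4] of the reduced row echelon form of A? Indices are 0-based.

M[3][4] = 10

step 1: normalize row 0 (÷9) = (1, 6, 7, 6, 0)
  row 1: subtract 1×row0 = (0, 6, 7, 5, 10)
  row 2: subtract 4×row0 = (0, 6, 8, 2, 2)
  row 3: subtract 3×row0 = (0, 10, 2, 9, 10)
step 2: normalize row 1 (÷6) = (0, 1, 12, 3, 6)
  row 0: subtract 6×row1 = (1, 0, 0, 1, 3)
  row 2: subtract 6×row1 = (0, 0, 1, 10, 5)
  row 3: subtract 10×row1 = (0, 0, 12, 5, 2)
step 3: normalize row 2 (÷1) = (0, 0, 1, 10, 5)
  row 1: subtract 12×row2 = (0, 1, 0, 0, 11)
  row 3: subtract 12×row2 = (0, 0, 0, 2, 7)
step 4: normalize row 3 (÷2) = (0, 0, 0, 1, 10)
  row 0: subtract 1×row3 = (1, 0, 0, 0, 6)
  row 2: subtract 10×row3 = (0, 0, 1, 0, 9)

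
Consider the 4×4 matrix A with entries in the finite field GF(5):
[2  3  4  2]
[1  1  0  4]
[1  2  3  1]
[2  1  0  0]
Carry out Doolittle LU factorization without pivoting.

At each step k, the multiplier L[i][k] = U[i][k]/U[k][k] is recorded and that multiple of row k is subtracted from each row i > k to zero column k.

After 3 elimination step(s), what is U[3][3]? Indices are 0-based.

Step 1: pivot at (0,0) is 2.
  row1 ← row1 − (3)·row0  ⇒  L[1][0]=3, U row1=(0, 2, 3, 3)
  row2 ← row2 − (3)·row0  ⇒  L[2][0]=3, U row2=(0, 3, 1, 0)
  row3 ← row3 − (1)·row0  ⇒  L[3][0]=1, U row3=(0, 3, 1, 3)
Step 2: pivot at (1,1) is 2.
  row2 ← row2 − (4)·row1  ⇒  L[2][1]=4, U row2=(0, 0, 4, 3)
  row3 ← row3 − (4)·row1  ⇒  L[3][1]=4, U row3=(0, 0, 4, 1)
Step 3: pivot at (2,2) is 4.
  row3 ← row3 − (1)·row2  ⇒  L[3][2]=1, U row3=(0, 0, 0, 3)

U[3][3] = 3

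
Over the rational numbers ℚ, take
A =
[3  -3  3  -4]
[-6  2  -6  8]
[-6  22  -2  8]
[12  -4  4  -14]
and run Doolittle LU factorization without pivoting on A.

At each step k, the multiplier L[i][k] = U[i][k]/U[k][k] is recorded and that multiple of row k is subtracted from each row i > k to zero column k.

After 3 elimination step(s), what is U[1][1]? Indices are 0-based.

U[1][1] = -4

[col 0] pivot 3
  R1 -= -2*R0 → (0, -4, 0, 0)  (L[1][0] := -2)
  R2 -= -2*R0 → (0, 16, 4, 0)  (L[2][0] := -2)
  R3 -= 4*R0 → (0, 8, -8, 2)  (L[3][0] := 4)
[col 1] pivot -4
  R2 -= -4*R1 → (0, 0, 4, 0)  (L[2][1] := -4)
  R3 -= -2*R1 → (0, 0, -8, 2)  (L[3][1] := -2)
[col 2] pivot 4
  R3 -= -2*R2 → (0, 0, 0, 2)  (L[3][2] := -2)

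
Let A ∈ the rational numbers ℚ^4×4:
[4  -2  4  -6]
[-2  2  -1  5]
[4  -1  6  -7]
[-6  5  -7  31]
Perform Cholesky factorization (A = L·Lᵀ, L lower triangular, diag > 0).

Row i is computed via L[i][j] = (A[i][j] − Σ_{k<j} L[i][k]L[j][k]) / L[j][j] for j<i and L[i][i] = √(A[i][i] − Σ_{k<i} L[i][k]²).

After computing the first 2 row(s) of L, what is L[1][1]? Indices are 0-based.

L[1][1] = 1

Step 1: L[0][0] = √(4) = 2.
  L[1][0] = (-2) / L[0][0] = -1.
Step 2: L[1][1] = √(1) = 1.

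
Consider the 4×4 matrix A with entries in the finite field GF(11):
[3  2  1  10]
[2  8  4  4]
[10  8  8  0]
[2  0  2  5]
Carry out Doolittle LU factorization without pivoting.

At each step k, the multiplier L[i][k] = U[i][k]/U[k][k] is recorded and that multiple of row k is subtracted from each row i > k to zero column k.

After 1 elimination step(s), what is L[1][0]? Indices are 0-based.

k=0: U[0][0]=3
  eliminate (1,0): mult=8, new row 1: (0, 3, 7, 1); set L[1][0]=8
  eliminate (2,0): mult=7, new row 2: (0, 5, 1, 7); set L[2][0]=7
  eliminate (3,0): mult=8, new row 3: (0, 6, 5, 2); set L[3][0]=8

L[1][0] = 8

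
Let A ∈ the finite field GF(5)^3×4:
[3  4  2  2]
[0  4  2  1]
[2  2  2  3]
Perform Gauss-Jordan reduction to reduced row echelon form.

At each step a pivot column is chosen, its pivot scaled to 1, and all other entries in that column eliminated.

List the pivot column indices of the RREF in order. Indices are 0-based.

pivot columns: 0, 1, 2

step 1: normalize row 0 (÷3) = (1, 3, 4, 4)
  row 2: subtract 2×row0 = (0, 1, 4, 0)
step 2: normalize row 1 (÷4) = (0, 1, 3, 4)
  row 0: subtract 3×row1 = (1, 0, 0, 2)
  row 2: subtract 1×row1 = (0, 0, 1, 1)
step 3: normalize row 2 (÷1) = (0, 0, 1, 1)
  row 1: subtract 3×row2 = (0, 1, 0, 1)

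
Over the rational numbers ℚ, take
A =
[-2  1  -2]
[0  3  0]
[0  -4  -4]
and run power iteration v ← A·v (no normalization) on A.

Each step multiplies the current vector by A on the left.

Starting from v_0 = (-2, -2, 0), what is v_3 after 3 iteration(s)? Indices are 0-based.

v_0 = (-2, -2, 0).
v_1 = A·v_0 = (2, -6, 8).
v_2 = A·v_1 = (-26, -18, -8).
v_3 = A·v_2 = (50, -54, 104).

v_3 = (50, -54, 104)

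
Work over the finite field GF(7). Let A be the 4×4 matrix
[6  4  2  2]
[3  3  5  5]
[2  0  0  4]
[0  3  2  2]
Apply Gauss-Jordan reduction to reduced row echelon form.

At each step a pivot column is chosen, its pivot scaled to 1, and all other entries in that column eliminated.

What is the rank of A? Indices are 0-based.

rank = 4

[1] R0 /= 6  ⇒  (1, 3, 5, 5)
     R1 -= 3·R0  ⇒  (0, 1, 4, 4)
     R2 -= 2·R0  ⇒  (0, 1, 4, 1)
[2] R1 /= 1  ⇒  (0, 1, 4, 4)
     R0 -= 3·R1  ⇒  (1, 0, 0, 0)
     R2 -= 1·R1  ⇒  (0, 0, 0, 4)
     R3 -= 3·R1  ⇒  (0, 0, 4, 4)
[3] R2 <-> R3
[3] R2 /= 4  ⇒  (0, 0, 1, 1)
     R1 -= 4·R2  ⇒  (0, 1, 0, 0)
[4] R3 /= 4  ⇒  (0, 0, 0, 1)
     R2 -= 1·R3  ⇒  (0, 0, 1, 0)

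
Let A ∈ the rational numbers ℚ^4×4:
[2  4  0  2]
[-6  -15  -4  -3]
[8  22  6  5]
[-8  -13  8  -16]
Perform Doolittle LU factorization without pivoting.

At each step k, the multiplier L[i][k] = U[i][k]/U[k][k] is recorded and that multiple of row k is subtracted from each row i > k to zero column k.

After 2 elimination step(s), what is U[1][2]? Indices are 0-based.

Step 1: pivot at (0,0) is 2.
  row1 ← row1 − (-3)·row0  ⇒  L[1][0]=-3, U row1=(0, -3, -4, 3)
  row2 ← row2 − (4)·row0  ⇒  L[2][0]=4, U row2=(0, 6, 6, -3)
  row3 ← row3 − (-4)·row0  ⇒  L[3][0]=-4, U row3=(0, 3, 8, -8)
Step 2: pivot at (1,1) is -3.
  row2 ← row2 − (-2)·row1  ⇒  L[2][1]=-2, U row2=(0, 0, -2, 3)
  row3 ← row3 − (-1)·row1  ⇒  L[3][1]=-1, U row3=(0, 0, 4, -5)

U[1][2] = -4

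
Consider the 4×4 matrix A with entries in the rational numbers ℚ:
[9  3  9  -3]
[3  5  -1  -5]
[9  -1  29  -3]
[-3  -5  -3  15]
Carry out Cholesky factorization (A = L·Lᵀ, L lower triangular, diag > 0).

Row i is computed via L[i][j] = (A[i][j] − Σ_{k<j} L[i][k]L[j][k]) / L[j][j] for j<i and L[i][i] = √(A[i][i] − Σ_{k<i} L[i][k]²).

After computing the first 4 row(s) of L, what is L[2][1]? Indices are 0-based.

L[2][1] = -2

Step 1: L[0][0] = √(9) = 3.
  L[1][0] = (3) / L[0][0] = 1.
Step 2: L[1][1] = √(4) = 2.
  L[2][0] = (9) / L[0][0] = 3.
  L[2][1] = (-4) / L[1][1] = -2.
Step 3: L[2][2] = √(16) = 4.
  L[3][0] = (-3) / L[0][0] = -1.
  L[3][1] = (-4) / L[1][1] = -2.
  L[3][2] = (-4) / L[2][2] = -1.
Step 4: L[3][3] = √(9) = 3.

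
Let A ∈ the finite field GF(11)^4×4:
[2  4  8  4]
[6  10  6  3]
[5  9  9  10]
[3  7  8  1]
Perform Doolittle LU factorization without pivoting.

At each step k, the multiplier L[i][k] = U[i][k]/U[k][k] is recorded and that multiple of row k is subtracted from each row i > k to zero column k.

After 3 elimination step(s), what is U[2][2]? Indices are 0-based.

Step 1: pivot at (0,0) is 2.
  row1 ← row1 − (3)·row0  ⇒  L[1][0]=3, U row1=(0, 9, 4, 2)
  row2 ← row2 − (8)·row0  ⇒  L[2][0]=8, U row2=(0, 10, 0, 0)
  row3 ← row3 − (7)·row0  ⇒  L[3][0]=7, U row3=(0, 1, 7, 6)
Step 2: pivot at (1,1) is 9.
  row2 ← row2 − (6)·row1  ⇒  L[2][1]=6, U row2=(0, 0, 9, 10)
  row3 ← row3 − (5)·row1  ⇒  L[3][1]=5, U row3=(0, 0, 9, 7)
Step 3: pivot at (2,2) is 9.
  row3 ← row3 − (1)·row2  ⇒  L[3][2]=1, U row3=(0, 0, 0, 8)

U[2][2] = 9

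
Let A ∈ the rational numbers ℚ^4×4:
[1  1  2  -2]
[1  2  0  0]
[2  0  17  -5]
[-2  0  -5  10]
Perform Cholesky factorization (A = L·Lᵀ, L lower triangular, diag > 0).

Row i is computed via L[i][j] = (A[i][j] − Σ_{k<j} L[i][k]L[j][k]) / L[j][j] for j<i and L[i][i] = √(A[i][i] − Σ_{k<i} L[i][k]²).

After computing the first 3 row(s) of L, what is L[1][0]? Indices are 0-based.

Step 1: L[0][0] = √(1) = 1.
  L[1][0] = (1) / L[0][0] = 1.
Step 2: L[1][1] = √(1) = 1.
  L[2][0] = (2) / L[0][0] = 2.
  L[2][1] = (-2) / L[1][1] = -2.
Step 3: L[2][2] = √(9) = 3.

L[1][0] = 1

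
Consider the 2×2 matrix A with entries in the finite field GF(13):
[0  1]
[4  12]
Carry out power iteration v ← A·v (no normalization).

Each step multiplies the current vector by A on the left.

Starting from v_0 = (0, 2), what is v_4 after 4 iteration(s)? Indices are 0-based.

v_0 = (0, 2).
v_1 = A·v_0 = (2, 11).
v_2 = A·v_1 = (11, 10).
v_3 = A·v_2 = (10, 8).
v_4 = A·v_3 = (8, 6).

v_4 = (8, 6)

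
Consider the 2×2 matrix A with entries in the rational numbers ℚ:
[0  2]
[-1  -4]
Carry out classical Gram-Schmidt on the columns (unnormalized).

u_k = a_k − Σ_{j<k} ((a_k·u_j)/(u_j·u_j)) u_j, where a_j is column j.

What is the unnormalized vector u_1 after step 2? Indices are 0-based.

Step 1: u_0 = a_0 = (0, -1).
Step 2: u_1 = a_1 − (4)·u_0 = (2, 0).

u_1 = (2, 0)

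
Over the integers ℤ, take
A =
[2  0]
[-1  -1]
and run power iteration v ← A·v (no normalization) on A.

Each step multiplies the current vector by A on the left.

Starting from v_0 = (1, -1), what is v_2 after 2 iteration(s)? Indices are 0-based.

v_2 = (4, -2)

v_0 = (1, -1).
v_1 = A·v_0 = (2, 0).
v_2 = A·v_1 = (4, -2).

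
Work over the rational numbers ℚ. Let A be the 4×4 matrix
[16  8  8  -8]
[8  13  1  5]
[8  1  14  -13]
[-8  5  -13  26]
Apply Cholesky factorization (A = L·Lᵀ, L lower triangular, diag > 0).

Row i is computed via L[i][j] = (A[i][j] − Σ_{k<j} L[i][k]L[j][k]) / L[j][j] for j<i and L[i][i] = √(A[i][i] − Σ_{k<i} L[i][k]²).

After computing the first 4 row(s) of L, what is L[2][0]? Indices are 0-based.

Step 1: L[0][0] = √(16) = 4.
  L[1][0] = (8) / L[0][0] = 2.
Step 2: L[1][1] = √(9) = 3.
  L[2][0] = (8) / L[0][0] = 2.
  L[2][1] = (-3) / L[1][1] = -1.
Step 3: L[2][2] = √(9) = 3.
  L[3][0] = (-8) / L[0][0] = -2.
  L[3][1] = (9) / L[1][1] = 3.
  L[3][2] = (-6) / L[2][2] = -2.
Step 4: L[3][3] = √(9) = 3.

L[2][0] = 2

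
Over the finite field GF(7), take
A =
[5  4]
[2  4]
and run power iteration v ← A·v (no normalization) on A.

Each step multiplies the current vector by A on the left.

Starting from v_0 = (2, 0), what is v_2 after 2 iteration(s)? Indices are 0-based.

v_0 = (2, 0).
v_1 = A·v_0 = (3, 4).
v_2 = A·v_1 = (3, 1).

v_2 = (3, 1)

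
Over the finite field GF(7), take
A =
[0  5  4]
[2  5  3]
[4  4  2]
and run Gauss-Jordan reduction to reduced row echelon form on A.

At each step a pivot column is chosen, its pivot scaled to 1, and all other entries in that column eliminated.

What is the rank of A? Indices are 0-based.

step 1: exchange rows 0,1
step 1: normalize row 0 (÷2) = (1, 6, 5)
  row 2: subtract 4×row0 = (0, 1, 3)
step 2: normalize row 1 (÷5) = (0, 1, 5)
  row 0: subtract 6×row1 = (1, 0, 3)
  row 2: subtract 1×row1 = (0, 0, 5)
step 3: normalize row 2 (÷5) = (0, 0, 1)
  row 0: subtract 3×row2 = (1, 0, 0)
  row 1: subtract 5×row2 = (0, 1, 0)

rank = 3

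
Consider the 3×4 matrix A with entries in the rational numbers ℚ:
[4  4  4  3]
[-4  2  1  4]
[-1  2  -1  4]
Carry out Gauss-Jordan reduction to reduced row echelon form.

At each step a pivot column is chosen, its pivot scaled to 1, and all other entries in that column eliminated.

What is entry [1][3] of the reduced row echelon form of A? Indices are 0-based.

M[1][3] = 19/12

pivot(0,0)=4: scale R0 → (1, 1, 1, 3/4)
  clear (1,0): R1 −= (-4)R0 → (0, 6, 5, 7)
  clear (2,0): R2 −= (-1)R0 → (0, 3, 0, 19/4)
pivot(1,1)=6: scale R1 → (0, 1, 5/6, 7/6)
  clear (0,1): R0 −= (1)R1 → (1, 0, 1/6, -5/12)
  clear (2,1): R2 −= (3)R1 → (0, 0, -5/2, 5/4)
pivot(2,2)=-5/2: scale R2 → (0, 0, 1, -1/2)
  clear (0,2): R0 −= (1/6)R2 → (1, 0, 0, -1/3)
  clear (1,2): R1 −= (5/6)R2 → (0, 1, 0, 19/12)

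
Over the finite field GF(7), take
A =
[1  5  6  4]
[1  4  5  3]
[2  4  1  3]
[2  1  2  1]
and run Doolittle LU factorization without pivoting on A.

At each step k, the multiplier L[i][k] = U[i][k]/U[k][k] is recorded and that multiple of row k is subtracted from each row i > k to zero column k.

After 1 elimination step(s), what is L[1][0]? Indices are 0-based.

L[1][0] = 1

Step 1: pivot at (0,0) is 1.
  row1 ← row1 − (1)·row0  ⇒  L[1][0]=1, U row1=(0, 6, 6, 6)
  row2 ← row2 − (2)·row0  ⇒  L[2][0]=2, U row2=(0, 1, 3, 2)
  row3 ← row3 − (2)·row0  ⇒  L[3][0]=2, U row3=(0, 5, 4, 0)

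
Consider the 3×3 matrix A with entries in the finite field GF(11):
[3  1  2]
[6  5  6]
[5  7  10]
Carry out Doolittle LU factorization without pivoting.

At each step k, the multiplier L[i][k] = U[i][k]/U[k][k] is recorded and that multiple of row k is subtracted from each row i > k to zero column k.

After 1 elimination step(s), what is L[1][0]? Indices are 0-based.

k=0: U[0][0]=3
  eliminate (1,0): mult=2, new row 1: (0, 3, 2); set L[1][0]=2
  eliminate (2,0): mult=9, new row 2: (0, 9, 3); set L[2][0]=9

L[1][0] = 2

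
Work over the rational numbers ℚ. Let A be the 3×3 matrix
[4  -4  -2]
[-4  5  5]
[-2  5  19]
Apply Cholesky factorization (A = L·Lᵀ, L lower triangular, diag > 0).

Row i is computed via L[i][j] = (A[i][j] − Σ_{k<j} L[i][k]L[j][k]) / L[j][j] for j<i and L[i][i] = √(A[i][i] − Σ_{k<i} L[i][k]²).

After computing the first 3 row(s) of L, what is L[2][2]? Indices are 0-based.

L[2][2] = 3

Step 1: L[0][0] = √(4) = 2.
  L[1][0] = (-4) / L[0][0] = -2.
Step 2: L[1][1] = √(1) = 1.
  L[2][0] = (-2) / L[0][0] = -1.
  L[2][1] = (3) / L[1][1] = 3.
Step 3: L[2][2] = √(9) = 3.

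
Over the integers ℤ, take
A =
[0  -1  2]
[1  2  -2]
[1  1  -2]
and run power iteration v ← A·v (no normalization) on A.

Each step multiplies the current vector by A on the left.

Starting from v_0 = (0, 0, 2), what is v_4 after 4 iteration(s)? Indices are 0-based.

v_4 = (-20, 20, 32)

v_0 = (0, 0, 2).
v_1 = A·v_0 = (4, -4, -4).
v_2 = A·v_1 = (-4, 4, 8).
v_3 = A·v_2 = (12, -12, -16).
v_4 = A·v_3 = (-20, 20, 32).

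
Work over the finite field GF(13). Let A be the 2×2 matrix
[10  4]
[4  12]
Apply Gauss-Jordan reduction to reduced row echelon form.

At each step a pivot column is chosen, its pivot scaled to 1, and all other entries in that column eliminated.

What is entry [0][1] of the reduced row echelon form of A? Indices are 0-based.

[1] R0 /= 10  ⇒  (1, 3)
     R1 -= 4·R0  ⇒  (0, 0)
column 1 empty below row 1

M[0][1] = 3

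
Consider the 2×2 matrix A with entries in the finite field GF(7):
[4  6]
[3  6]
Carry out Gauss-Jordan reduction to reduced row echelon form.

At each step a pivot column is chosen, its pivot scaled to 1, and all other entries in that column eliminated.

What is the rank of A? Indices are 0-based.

rank = 2

[1] R0 /= 4  ⇒  (1, 5)
     R1 -= 3·R0  ⇒  (0, 5)
[2] R1 /= 5  ⇒  (0, 1)
     R0 -= 5·R1  ⇒  (1, 0)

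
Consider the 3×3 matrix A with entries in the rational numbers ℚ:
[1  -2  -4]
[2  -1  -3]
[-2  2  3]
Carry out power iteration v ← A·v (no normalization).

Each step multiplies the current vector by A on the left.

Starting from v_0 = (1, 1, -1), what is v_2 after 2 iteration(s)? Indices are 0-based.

v_0 = (1, 1, -1).
v_1 = A·v_0 = (3, 4, -3).
v_2 = A·v_1 = (7, 11, -7).

v_2 = (7, 11, -7)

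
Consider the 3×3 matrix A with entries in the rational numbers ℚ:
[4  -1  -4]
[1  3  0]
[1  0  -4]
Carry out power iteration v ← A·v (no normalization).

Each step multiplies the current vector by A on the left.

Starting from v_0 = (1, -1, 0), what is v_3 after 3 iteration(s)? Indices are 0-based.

v_3 = (69, 15, 14)

v_0 = (1, -1, 0).
v_1 = A·v_0 = (5, -2, 1).
v_2 = A·v_1 = (18, -1, 1).
v_3 = A·v_2 = (69, 15, 14).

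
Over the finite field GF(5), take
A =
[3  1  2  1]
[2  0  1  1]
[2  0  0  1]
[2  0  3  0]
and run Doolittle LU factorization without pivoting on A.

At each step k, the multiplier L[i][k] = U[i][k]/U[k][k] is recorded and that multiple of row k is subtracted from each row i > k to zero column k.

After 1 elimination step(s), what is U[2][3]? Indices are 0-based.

k=0: U[0][0]=3
  eliminate (1,0): mult=4, new row 1: (0, 1, 3, 2); set L[1][0]=4
  eliminate (2,0): mult=4, new row 2: (0, 1, 2, 2); set L[2][0]=4
  eliminate (3,0): mult=4, new row 3: (0, 1, 0, 1); set L[3][0]=4

U[2][3] = 2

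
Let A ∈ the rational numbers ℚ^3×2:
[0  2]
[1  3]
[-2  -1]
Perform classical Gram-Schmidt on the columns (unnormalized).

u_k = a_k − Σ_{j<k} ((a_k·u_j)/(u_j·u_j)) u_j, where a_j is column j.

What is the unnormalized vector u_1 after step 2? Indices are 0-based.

u_1 = (2, 2, 1)

Step 1: u_0 = a_0 = (0, 1, -2).
Step 2: u_1 = a_1 − (1)·u_0 = (2, 2, 1).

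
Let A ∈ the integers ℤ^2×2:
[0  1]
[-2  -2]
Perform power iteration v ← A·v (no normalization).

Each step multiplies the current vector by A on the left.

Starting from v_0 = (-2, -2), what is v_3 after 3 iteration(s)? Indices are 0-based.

v_0 = (-2, -2).
v_1 = A·v_0 = (-2, 8).
v_2 = A·v_1 = (8, -12).
v_3 = A·v_2 = (-12, 8).

v_3 = (-12, 8)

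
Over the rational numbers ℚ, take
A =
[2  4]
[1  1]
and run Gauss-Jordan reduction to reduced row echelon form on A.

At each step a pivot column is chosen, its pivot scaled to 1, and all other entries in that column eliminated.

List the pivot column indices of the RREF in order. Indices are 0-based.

pivot columns: 0, 1

pivot(0,0)=2: scale R0 → (1, 2)
  clear (1,0): R1 −= (1)R0 → (0, -1)
pivot(1,1)=-1: scale R1 → (0, 1)
  clear (0,1): R0 −= (2)R1 → (1, 0)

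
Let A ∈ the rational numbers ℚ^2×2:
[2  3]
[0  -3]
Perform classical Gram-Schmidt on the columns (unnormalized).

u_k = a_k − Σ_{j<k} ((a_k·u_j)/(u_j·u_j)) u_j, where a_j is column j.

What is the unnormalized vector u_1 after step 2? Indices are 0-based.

Step 1: u_0 = a_0 = (2, 0).
Step 2: u_1 = a_1 − (3/2)·u_0 = (0, -3).

u_1 = (0, -3)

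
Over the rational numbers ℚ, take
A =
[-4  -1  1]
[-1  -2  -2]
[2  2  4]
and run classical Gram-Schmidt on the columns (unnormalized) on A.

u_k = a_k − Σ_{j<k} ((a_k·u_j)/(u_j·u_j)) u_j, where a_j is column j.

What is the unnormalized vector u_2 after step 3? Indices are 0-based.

Step 1: u_0 = a_0 = (-4, -1, 2).
Step 2: u_1 = a_1 − (10/21)·u_0 = (19/21, -32/21, 22/21).
Step 3: u_2 = a_2 − (2/7)·u_0 − (171/89)·u_1 = (36/89, 108/89, 126/89).

u_2 = (36/89, 108/89, 126/89)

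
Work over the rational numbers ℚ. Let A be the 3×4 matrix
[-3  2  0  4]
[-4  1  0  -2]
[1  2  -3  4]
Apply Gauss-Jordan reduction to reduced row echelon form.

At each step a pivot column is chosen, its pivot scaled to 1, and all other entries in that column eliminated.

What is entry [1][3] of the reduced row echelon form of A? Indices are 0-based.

M[1][3] = 22/5

[1] R0 /= -3  ⇒  (1, -2/3, 0, -4/3)
     R1 -= -4·R0  ⇒  (0, -5/3, 0, -22/3)
     R2 -= 1·R0  ⇒  (0, 8/3, -3, 16/3)
[2] R1 /= -5/3  ⇒  (0, 1, 0, 22/5)
     R0 -= -2/3·R1  ⇒  (1, 0, 0, 8/5)
     R2 -= 8/3·R1  ⇒  (0, 0, -3, -32/5)
[3] R2 /= -3  ⇒  (0, 0, 1, 32/15)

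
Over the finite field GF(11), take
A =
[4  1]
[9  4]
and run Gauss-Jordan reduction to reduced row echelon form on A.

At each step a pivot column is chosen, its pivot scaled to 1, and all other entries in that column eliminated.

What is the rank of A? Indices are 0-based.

pivot(0,0)=4: scale R0 → (1, 3)
  clear (1,0): R1 −= (9)R0 → (0, 10)
pivot(1,1)=10: scale R1 → (0, 1)
  clear (0,1): R0 −= (3)R1 → (1, 0)

rank = 2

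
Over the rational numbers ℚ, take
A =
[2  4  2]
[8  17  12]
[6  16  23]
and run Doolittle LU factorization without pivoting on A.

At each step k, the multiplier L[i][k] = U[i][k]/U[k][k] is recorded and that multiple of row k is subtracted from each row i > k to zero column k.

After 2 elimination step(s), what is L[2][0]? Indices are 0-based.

[col 0] pivot 2
  R1 -= 4*R0 → (0, 1, 4)  (L[1][0] := 4)
  R2 -= 3*R0 → (0, 4, 17)  (L[2][0] := 3)
[col 1] pivot 1
  R2 -= 4*R1 → (0, 0, 1)  (L[2][1] := 4)

L[2][0] = 3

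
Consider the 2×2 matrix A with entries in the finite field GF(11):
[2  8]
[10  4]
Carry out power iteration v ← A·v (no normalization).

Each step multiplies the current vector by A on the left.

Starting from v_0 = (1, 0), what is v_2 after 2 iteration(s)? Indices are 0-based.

v_2 = (7, 5)

v_0 = (1, 0).
v_1 = A·v_0 = (2, 10).
v_2 = A·v_1 = (7, 5).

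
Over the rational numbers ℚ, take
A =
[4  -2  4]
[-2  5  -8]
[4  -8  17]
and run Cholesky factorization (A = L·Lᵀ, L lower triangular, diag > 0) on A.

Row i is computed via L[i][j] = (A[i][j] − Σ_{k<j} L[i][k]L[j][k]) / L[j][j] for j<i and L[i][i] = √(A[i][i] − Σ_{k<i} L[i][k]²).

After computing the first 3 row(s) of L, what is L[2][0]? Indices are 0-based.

Step 1: L[0][0] = √(4) = 2.
  L[1][0] = (-2) / L[0][0] = -1.
Step 2: L[1][1] = √(4) = 2.
  L[2][0] = (4) / L[0][0] = 2.
  L[2][1] = (-6) / L[1][1] = -3.
Step 3: L[2][2] = √(4) = 2.

L[2][0] = 2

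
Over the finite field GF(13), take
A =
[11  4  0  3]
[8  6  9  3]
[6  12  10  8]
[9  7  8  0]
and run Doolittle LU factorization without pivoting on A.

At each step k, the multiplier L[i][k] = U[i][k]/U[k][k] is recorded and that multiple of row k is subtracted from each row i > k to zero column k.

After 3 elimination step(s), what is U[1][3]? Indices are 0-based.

Step 1: pivot at (0,0) is 11.
  row1 ← row1 − (9)·row0  ⇒  L[1][0]=9, U row1=(0, 9, 9, 2)
  row2 ← row2 − (10)·row0  ⇒  L[2][0]=10, U row2=(0, 11, 10, 4)
  row3 ← row3 − (2)·row0  ⇒  L[3][0]=2, U row3=(0, 12, 8, 7)
Step 2: pivot at (1,1) is 9.
  row2 ← row2 − (7)·row1  ⇒  L[2][1]=7, U row2=(0, 0, 12, 3)
  row3 ← row3 − (10)·row1  ⇒  L[3][1]=10, U row3=(0, 0, 9, 0)
Step 3: pivot at (2,2) is 12.
  row3 ← row3 − (4)·row2  ⇒  L[3][2]=4, U row3=(0, 0, 0, 1)

U[1][3] = 2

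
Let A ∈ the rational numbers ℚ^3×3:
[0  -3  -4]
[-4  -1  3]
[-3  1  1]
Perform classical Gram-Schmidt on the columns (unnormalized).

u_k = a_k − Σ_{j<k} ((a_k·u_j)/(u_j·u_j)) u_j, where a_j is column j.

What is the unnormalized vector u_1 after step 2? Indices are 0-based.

Step 1: u_0 = a_0 = (0, -4, -3).
Step 2: u_1 = a_1 − (1/25)·u_0 = (-3, -21/25, 28/25).

u_1 = (-3, -21/25, 28/25)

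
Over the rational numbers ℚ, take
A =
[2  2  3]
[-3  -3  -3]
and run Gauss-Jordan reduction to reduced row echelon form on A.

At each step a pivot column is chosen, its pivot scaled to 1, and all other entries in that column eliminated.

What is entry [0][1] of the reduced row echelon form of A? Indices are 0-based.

M[0][1] = 1

[1] R0 /= 2  ⇒  (1, 1, 3/2)
     R1 -= -3·R0  ⇒  (0, 0, 3/2)
column 1 empty below row 1
[2] R1 /= 3/2  ⇒  (0, 0, 1)
     R0 -= 3/2·R1  ⇒  (1, 1, 0)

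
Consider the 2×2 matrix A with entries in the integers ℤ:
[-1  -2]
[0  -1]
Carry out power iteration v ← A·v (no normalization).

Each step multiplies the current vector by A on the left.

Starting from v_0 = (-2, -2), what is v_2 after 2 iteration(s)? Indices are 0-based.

v_0 = (-2, -2).
v_1 = A·v_0 = (6, 2).
v_2 = A·v_1 = (-10, -2).

v_2 = (-10, -2)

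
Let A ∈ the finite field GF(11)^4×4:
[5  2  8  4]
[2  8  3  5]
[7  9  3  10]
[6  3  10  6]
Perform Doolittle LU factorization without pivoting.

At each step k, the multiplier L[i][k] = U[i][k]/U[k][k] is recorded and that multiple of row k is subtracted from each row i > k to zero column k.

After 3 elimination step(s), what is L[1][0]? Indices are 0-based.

L[1][0] = 7

k=0: U[0][0]=5
  eliminate (1,0): mult=7, new row 1: (0, 5, 2, 10); set L[1][0]=7
  eliminate (2,0): mult=8, new row 2: (0, 4, 5, 0); set L[2][0]=8
  eliminate (3,0): mult=10, new row 3: (0, 5, 7, 10); set L[3][0]=10
k=1: U[1][1]=5
  eliminate (2,1): mult=3, new row 2: (0, 0, 10, 3); set L[2][1]=3
  eliminate (3,1): mult=1, new row 3: (0, 0, 5, 0); set L[3][1]=1
k=2: U[2][2]=10
  eliminate (3,2): mult=6, new row 3: (0, 0, 0, 4); set L[3][2]=6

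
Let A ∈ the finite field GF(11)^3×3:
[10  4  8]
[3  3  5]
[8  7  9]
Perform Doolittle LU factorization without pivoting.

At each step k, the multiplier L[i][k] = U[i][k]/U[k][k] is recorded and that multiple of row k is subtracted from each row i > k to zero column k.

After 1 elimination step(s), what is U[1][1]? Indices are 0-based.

U[1][1] = 4

Step 1: pivot at (0,0) is 10.
  row1 ← row1 − (8)·row0  ⇒  L[1][0]=8, U row1=(0, 4, 7)
  row2 ← row2 − (3)·row0  ⇒  L[2][0]=3, U row2=(0, 6, 7)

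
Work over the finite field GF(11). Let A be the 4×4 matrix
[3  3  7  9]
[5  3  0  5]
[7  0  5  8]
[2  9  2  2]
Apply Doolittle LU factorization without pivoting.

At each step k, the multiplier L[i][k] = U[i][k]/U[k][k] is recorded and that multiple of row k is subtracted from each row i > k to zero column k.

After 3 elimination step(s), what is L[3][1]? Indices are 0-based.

[col 0] pivot 3
  R1 -= 9*R0 → (0, 9, 3, 1)  (L[1][0] := 9)
  R2 -= 6*R0 → (0, 4, 7, 9)  (L[2][0] := 6)
  R3 -= 8*R0 → (0, 7, 1, 7)  (L[3][0] := 8)
[col 1] pivot 9
  R2 -= 9*R1 → (0, 0, 2, 0)  (L[2][1] := 9)
  R3 -= 2*R1 → (0, 0, 6, 5)  (L[3][1] := 2)
[col 2] pivot 2
  R3 -= 3*R2 → (0, 0, 0, 5)  (L[3][2] := 3)

L[3][1] = 2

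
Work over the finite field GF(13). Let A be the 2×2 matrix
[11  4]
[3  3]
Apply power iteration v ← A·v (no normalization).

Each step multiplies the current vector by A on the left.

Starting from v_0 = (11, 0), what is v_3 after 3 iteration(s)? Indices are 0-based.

v_3 = (1, 3)

v_0 = (11, 0).
v_1 = A·v_0 = (4, 7).
v_2 = A·v_1 = (7, 7).
v_3 = A·v_2 = (1, 3).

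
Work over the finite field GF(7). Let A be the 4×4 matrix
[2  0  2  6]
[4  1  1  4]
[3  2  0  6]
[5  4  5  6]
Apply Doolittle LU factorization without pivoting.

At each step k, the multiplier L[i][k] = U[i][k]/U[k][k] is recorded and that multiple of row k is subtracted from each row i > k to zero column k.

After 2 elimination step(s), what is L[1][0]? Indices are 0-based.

k=0: U[0][0]=2
  eliminate (1,0): mult=2, new row 1: (0, 1, 4, 6); set L[1][0]=2
  eliminate (2,0): mult=5, new row 2: (0, 2, 4, 4); set L[2][0]=5
  eliminate (3,0): mult=6, new row 3: (0, 4, 0, 5); set L[3][0]=6
k=1: U[1][1]=1
  eliminate (2,1): mult=2, new row 2: (0, 0, 3, 6); set L[2][1]=2
  eliminate (3,1): mult=4, new row 3: (0, 0, 5, 2); set L[3][1]=4

L[1][0] = 2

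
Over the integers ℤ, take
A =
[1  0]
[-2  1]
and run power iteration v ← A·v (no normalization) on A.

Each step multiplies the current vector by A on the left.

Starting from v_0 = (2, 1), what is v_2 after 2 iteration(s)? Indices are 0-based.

v_2 = (2, -7)

v_0 = (2, 1).
v_1 = A·v_0 = (2, -3).
v_2 = A·v_1 = (2, -7).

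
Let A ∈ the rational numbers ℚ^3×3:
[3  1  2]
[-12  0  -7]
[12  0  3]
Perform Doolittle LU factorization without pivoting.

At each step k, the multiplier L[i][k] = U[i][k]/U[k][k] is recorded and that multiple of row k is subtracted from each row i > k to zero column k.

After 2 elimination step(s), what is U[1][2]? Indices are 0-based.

U[1][2] = 1

Step 1: pivot at (0,0) is 3.
  row1 ← row1 − (-4)·row0  ⇒  L[1][0]=-4, U row1=(0, 4, 1)
  row2 ← row2 − (4)·row0  ⇒  L[2][0]=4, U row2=(0, -4, -5)
Step 2: pivot at (1,1) is 4.
  row2 ← row2 − (-1)·row1  ⇒  L[2][1]=-1, U row2=(0, 0, -4)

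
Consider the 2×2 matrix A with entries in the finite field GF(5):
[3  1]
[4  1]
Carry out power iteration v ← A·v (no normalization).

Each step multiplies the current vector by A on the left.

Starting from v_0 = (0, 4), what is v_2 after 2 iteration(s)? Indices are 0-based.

v_0 = (0, 4).
v_1 = A·v_0 = (4, 4).
v_2 = A·v_1 = (1, 0).

v_2 = (1, 0)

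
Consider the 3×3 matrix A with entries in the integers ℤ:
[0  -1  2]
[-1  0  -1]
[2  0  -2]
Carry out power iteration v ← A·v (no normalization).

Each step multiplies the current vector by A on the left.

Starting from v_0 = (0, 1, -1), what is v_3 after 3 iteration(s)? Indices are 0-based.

v_3 = (-21, 7, 26)

v_0 = (0, 1, -1).
v_1 = A·v_0 = (-3, 1, 2).
v_2 = A·v_1 = (3, 1, -10).
v_3 = A·v_2 = (-21, 7, 26).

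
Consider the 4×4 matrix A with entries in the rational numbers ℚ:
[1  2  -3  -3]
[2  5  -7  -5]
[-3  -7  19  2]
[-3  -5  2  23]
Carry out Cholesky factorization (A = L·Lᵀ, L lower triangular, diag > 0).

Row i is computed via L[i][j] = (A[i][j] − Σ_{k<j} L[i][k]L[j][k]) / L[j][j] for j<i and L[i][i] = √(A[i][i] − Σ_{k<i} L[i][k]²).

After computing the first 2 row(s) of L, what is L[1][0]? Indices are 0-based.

L[1][0] = 2

Step 1: L[0][0] = √(1) = 1.
  L[1][0] = (2) / L[0][0] = 2.
Step 2: L[1][1] = √(1) = 1.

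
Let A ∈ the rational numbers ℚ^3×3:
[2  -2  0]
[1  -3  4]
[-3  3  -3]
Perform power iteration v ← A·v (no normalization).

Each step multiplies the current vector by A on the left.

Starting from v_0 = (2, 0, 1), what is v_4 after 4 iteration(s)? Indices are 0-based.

v_4 = (-372, -1690, 1269)

v_0 = (2, 0, 1).
v_1 = A·v_0 = (4, 6, -9).
v_2 = A·v_1 = (-4, -50, 33).
v_3 = A·v_2 = (92, 278, -237).
v_4 = A·v_3 = (-372, -1690, 1269).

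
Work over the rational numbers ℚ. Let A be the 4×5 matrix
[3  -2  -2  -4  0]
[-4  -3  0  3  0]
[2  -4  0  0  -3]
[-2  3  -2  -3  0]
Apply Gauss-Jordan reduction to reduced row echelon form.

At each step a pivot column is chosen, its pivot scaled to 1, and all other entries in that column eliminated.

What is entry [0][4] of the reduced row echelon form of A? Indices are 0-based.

M[0][4] = 27/4

step 1: normalize row 0 (÷3) = (1, -2/3, -2/3, -4/3, 0)
  row 1: subtract -4×row0 = (0, -17/3, -8/3, -7/3, 0)
  row 2: subtract 2×row0 = (0, -8/3, 4/3, 8/3, -3)
  row 3: subtract -2×row0 = (0, 5/3, -10/3, -17/3, 0)
step 2: normalize row 1 (÷-17/3) = (0, 1, 8/17, 7/17, 0)
  row 0: subtract -2/3×row1 = (1, 0, -6/17, -18/17, 0)
  row 2: subtract -8/3×row1 = (0, 0, 44/17, 64/17, -3)
  row 3: subtract 5/3×row1 = (0, 0, -70/17, -108/17, 0)
step 3: normalize row 2 (÷44/17) = (0, 0, 1, 16/11, -51/44)
  row 0: subtract -6/17×row2 = (1, 0, 0, -6/11, -9/22)
  row 1: subtract 8/17×row2 = (0, 1, 0, -3/11, 6/11)
  row 3: subtract -70/17×row2 = (0, 0, 0, -4/11, -105/22)
step 4: normalize row 3 (÷-4/11) = (0, 0, 0, 1, 105/8)
  row 0: subtract -6/11×row3 = (1, 0, 0, 0, 27/4)
  row 1: subtract -3/11×row3 = (0, 1, 0, 0, 33/8)
  row 2: subtract 16/11×row3 = (0, 0, 1, 0, -81/4)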